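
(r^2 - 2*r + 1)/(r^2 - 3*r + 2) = (r - 1)/(r - 2)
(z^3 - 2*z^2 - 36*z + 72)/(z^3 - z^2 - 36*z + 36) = (z - 2)/(z - 1)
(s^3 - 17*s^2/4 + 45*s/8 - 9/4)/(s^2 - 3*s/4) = s - 7/2 + 3/s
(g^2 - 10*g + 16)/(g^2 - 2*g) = (g - 8)/g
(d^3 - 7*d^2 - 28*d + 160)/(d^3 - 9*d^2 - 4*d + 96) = (d + 5)/(d + 3)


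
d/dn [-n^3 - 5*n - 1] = -3*n^2 - 5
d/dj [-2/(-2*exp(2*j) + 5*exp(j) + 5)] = (10 - 8*exp(j))*exp(j)/(-2*exp(2*j) + 5*exp(j) + 5)^2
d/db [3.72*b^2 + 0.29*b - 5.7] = 7.44*b + 0.29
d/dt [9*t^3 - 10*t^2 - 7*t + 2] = 27*t^2 - 20*t - 7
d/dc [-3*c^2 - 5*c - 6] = -6*c - 5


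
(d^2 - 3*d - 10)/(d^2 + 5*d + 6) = (d - 5)/(d + 3)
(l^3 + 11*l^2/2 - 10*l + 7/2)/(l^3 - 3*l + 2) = (l^2 + 13*l/2 - 7/2)/(l^2 + l - 2)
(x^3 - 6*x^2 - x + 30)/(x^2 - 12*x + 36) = (x^3 - 6*x^2 - x + 30)/(x^2 - 12*x + 36)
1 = 1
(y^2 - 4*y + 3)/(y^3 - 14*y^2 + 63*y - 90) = (y - 1)/(y^2 - 11*y + 30)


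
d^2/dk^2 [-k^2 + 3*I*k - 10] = -2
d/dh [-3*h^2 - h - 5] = -6*h - 1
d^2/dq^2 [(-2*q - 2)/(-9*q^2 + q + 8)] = 4*((-27*q - 8)*(-9*q^2 + q + 8) - (q + 1)*(18*q - 1)^2)/(-9*q^2 + q + 8)^3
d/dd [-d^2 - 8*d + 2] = -2*d - 8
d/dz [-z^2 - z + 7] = -2*z - 1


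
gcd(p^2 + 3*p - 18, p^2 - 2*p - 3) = p - 3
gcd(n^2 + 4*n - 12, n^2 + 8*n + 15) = 1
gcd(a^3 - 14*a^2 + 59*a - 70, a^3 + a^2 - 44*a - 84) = a - 7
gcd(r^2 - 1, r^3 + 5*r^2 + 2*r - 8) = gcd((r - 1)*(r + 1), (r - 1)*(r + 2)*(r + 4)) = r - 1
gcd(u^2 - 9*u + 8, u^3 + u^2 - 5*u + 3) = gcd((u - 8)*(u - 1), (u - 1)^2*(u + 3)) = u - 1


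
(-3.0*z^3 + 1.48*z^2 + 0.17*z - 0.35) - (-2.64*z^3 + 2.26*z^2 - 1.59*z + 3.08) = -0.36*z^3 - 0.78*z^2 + 1.76*z - 3.43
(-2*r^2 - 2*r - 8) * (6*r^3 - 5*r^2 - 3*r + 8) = -12*r^5 - 2*r^4 - 32*r^3 + 30*r^2 + 8*r - 64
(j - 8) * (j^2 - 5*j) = j^3 - 13*j^2 + 40*j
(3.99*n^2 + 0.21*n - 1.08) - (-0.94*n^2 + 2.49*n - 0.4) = 4.93*n^2 - 2.28*n - 0.68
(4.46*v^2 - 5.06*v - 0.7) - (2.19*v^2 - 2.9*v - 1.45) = 2.27*v^2 - 2.16*v + 0.75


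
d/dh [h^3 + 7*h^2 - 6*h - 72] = 3*h^2 + 14*h - 6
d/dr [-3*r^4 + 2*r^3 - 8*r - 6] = -12*r^3 + 6*r^2 - 8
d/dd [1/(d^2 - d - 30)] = (1 - 2*d)/(-d^2 + d + 30)^2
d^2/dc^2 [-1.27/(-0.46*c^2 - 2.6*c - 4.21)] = (-0.537464*c^2 - 3.03784*c + 1.27*(0.92*c + 2.6)*(1.84*c + 5.2) - 4.918964)/(0.46*c^2 + 2.6*c + 4.21)^3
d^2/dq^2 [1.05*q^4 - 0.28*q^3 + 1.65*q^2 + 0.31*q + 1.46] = 12.6*q^2 - 1.68*q + 3.3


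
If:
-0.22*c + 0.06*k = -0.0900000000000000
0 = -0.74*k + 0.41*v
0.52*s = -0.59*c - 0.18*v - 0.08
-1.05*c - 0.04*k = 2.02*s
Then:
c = 0.27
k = -0.52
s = -0.13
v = -0.95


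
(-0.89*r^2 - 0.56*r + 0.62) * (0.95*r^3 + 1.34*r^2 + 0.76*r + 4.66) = -0.8455*r^5 - 1.7246*r^4 - 0.8378*r^3 - 3.7422*r^2 - 2.1384*r + 2.8892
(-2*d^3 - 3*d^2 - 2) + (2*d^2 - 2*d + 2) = -2*d^3 - d^2 - 2*d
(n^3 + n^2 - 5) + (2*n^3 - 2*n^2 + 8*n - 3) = 3*n^3 - n^2 + 8*n - 8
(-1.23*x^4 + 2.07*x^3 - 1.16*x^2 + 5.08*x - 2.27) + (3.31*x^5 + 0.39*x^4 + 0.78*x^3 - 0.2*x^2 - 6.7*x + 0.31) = 3.31*x^5 - 0.84*x^4 + 2.85*x^3 - 1.36*x^2 - 1.62*x - 1.96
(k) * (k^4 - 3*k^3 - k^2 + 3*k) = k^5 - 3*k^4 - k^3 + 3*k^2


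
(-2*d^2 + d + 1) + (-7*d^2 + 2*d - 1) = -9*d^2 + 3*d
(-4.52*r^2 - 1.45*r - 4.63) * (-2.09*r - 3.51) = 9.4468*r^3 + 18.8957*r^2 + 14.7662*r + 16.2513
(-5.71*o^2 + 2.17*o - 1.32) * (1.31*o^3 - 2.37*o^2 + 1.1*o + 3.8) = -7.4801*o^5 + 16.3754*o^4 - 13.1531*o^3 - 16.1826*o^2 + 6.794*o - 5.016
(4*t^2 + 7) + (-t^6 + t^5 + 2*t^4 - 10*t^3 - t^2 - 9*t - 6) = -t^6 + t^5 + 2*t^4 - 10*t^3 + 3*t^2 - 9*t + 1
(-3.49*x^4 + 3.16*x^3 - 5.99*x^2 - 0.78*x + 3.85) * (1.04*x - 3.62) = -3.6296*x^5 + 15.9202*x^4 - 17.6688*x^3 + 20.8726*x^2 + 6.8276*x - 13.937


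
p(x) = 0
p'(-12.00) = 0.00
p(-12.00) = 0.00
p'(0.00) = 0.00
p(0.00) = 0.00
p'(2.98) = 0.00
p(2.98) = 0.00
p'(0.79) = 0.00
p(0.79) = 0.00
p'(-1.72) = 0.00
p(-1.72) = 0.00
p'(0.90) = 0.00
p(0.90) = 0.00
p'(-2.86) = 0.00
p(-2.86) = 0.00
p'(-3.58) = 0.00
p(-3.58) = 0.00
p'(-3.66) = 0.00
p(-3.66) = 0.00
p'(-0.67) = 0.00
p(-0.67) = 0.00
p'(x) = 0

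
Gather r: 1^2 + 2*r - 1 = 2*r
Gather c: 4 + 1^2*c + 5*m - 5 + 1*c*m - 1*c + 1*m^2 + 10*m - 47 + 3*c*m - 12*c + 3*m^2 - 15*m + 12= c*(4*m - 12) + 4*m^2 - 36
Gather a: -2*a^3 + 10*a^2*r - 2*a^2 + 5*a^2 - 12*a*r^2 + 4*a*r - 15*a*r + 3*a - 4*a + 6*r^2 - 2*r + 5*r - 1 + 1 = -2*a^3 + a^2*(10*r + 3) + a*(-12*r^2 - 11*r - 1) + 6*r^2 + 3*r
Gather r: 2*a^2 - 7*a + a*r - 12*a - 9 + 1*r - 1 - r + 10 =2*a^2 + a*r - 19*a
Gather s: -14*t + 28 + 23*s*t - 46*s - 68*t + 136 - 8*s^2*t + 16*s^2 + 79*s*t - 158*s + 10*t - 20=s^2*(16 - 8*t) + s*(102*t - 204) - 72*t + 144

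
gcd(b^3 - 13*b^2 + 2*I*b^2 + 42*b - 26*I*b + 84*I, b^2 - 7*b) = b - 7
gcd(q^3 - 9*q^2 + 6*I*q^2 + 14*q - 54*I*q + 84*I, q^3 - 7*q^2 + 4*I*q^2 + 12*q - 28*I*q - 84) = q^2 + q*(-7 + 6*I) - 42*I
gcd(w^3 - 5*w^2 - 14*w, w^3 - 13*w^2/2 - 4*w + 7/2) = w - 7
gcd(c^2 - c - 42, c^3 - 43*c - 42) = c^2 - c - 42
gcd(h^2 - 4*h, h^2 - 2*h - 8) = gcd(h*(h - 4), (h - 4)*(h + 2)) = h - 4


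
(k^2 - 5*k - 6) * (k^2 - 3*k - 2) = k^4 - 8*k^3 + 7*k^2 + 28*k + 12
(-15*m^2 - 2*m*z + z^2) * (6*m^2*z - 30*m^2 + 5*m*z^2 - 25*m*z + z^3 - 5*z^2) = -90*m^4*z + 450*m^4 - 87*m^3*z^2 + 435*m^3*z - 19*m^2*z^3 + 95*m^2*z^2 + 3*m*z^4 - 15*m*z^3 + z^5 - 5*z^4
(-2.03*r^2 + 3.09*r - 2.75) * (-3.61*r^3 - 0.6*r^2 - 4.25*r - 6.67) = 7.3283*r^5 - 9.9369*r^4 + 16.701*r^3 + 2.0576*r^2 - 8.9228*r + 18.3425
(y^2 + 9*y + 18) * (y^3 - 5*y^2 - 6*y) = y^5 + 4*y^4 - 33*y^3 - 144*y^2 - 108*y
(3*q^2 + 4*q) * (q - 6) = 3*q^3 - 14*q^2 - 24*q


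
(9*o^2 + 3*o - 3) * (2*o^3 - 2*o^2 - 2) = 18*o^5 - 12*o^4 - 12*o^3 - 12*o^2 - 6*o + 6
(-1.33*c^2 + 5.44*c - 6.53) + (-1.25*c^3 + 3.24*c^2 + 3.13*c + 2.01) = -1.25*c^3 + 1.91*c^2 + 8.57*c - 4.52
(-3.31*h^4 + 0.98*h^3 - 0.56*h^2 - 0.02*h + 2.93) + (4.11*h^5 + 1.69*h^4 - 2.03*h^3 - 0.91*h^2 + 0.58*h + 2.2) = 4.11*h^5 - 1.62*h^4 - 1.05*h^3 - 1.47*h^2 + 0.56*h + 5.13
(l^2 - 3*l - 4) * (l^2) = l^4 - 3*l^3 - 4*l^2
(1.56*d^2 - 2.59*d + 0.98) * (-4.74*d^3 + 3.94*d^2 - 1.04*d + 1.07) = -7.3944*d^5 + 18.423*d^4 - 16.4722*d^3 + 8.224*d^2 - 3.7905*d + 1.0486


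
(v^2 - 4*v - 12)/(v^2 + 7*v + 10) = (v - 6)/(v + 5)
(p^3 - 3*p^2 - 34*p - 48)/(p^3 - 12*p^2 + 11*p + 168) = (p + 2)/(p - 7)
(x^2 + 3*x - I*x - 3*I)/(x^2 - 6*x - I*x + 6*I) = (x + 3)/(x - 6)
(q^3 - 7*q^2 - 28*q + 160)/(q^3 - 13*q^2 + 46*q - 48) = (q^2 + q - 20)/(q^2 - 5*q + 6)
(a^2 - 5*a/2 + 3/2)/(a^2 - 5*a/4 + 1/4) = 2*(2*a - 3)/(4*a - 1)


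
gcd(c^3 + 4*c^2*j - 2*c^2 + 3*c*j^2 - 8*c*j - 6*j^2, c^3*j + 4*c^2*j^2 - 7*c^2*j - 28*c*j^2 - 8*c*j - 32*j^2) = 1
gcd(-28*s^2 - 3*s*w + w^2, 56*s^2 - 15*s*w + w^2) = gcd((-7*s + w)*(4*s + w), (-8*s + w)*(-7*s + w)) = 7*s - w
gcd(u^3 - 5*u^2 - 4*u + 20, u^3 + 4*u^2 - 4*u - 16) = u^2 - 4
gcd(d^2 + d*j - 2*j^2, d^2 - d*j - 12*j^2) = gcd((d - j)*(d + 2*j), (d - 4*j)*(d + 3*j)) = 1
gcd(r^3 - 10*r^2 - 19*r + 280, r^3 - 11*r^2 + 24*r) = r - 8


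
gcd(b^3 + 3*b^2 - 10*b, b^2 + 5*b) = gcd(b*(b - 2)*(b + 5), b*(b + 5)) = b^2 + 5*b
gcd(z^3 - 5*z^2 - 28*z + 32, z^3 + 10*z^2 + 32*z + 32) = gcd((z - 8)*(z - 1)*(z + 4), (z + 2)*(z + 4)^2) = z + 4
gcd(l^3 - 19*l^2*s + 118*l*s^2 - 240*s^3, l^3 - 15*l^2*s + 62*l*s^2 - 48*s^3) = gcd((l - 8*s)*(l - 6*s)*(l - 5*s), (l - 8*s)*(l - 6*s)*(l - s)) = l^2 - 14*l*s + 48*s^2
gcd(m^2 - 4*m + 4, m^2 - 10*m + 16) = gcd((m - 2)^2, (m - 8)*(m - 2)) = m - 2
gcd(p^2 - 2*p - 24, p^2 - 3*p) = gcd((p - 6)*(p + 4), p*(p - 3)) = 1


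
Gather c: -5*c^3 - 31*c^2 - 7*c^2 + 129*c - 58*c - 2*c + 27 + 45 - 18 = -5*c^3 - 38*c^2 + 69*c + 54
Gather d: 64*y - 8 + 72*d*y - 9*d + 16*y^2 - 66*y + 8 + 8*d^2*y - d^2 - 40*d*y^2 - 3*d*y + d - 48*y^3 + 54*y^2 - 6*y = d^2*(8*y - 1) + d*(-40*y^2 + 69*y - 8) - 48*y^3 + 70*y^2 - 8*y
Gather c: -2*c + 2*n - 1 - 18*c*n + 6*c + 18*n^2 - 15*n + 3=c*(4 - 18*n) + 18*n^2 - 13*n + 2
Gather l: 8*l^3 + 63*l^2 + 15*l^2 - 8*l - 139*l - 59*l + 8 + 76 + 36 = 8*l^3 + 78*l^2 - 206*l + 120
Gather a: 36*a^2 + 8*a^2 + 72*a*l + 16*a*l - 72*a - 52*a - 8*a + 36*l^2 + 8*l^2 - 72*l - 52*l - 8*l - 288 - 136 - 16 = 44*a^2 + a*(88*l - 132) + 44*l^2 - 132*l - 440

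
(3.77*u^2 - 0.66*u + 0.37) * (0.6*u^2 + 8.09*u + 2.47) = 2.262*u^4 + 30.1033*u^3 + 4.1945*u^2 + 1.3631*u + 0.9139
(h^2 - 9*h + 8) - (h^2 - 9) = 17 - 9*h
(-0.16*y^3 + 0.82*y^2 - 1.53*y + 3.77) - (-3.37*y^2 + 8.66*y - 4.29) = -0.16*y^3 + 4.19*y^2 - 10.19*y + 8.06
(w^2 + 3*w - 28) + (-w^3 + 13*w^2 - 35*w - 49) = -w^3 + 14*w^2 - 32*w - 77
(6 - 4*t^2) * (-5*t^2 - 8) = 20*t^4 + 2*t^2 - 48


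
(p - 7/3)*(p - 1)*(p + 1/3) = p^3 - 3*p^2 + 11*p/9 + 7/9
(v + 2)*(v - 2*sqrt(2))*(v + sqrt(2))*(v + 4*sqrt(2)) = v^4 + 2*v^3 + 3*sqrt(2)*v^3 - 12*v^2 + 6*sqrt(2)*v^2 - 24*v - 16*sqrt(2)*v - 32*sqrt(2)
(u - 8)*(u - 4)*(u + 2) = u^3 - 10*u^2 + 8*u + 64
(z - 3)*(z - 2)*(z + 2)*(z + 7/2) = z^4 + z^3/2 - 29*z^2/2 - 2*z + 42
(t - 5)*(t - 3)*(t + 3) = t^3 - 5*t^2 - 9*t + 45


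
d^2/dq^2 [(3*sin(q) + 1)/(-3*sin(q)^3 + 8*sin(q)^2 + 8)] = (-108*sin(q)^7 + 135*sin(q)^6 + 234*sin(q)^5 - 1516*sin(q)^4 + 936*sin(q)^3 + 1504*sin(q)^2 - 1200*sin(q) - 128)/(-3*sin(q)^3 + 8*sin(q)^2 + 8)^3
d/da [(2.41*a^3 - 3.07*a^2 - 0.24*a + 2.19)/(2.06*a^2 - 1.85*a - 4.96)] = (4.9646*a^4 - 8.917*a^3 - 29.6869*a^2 + 21.4316*a + 5.2419)/(4.2436*a^4 - 7.622*a^3 - 17.0127*a^2 + 18.352*a + 24.6016)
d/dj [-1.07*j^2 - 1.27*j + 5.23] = -2.14*j - 1.27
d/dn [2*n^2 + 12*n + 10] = 4*n + 12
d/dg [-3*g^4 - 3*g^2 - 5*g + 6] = -12*g^3 - 6*g - 5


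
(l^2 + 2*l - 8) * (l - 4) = l^3 - 2*l^2 - 16*l + 32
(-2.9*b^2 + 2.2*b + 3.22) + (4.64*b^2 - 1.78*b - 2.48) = 1.74*b^2 + 0.42*b + 0.74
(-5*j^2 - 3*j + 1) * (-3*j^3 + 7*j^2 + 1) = 15*j^5 - 26*j^4 - 24*j^3 + 2*j^2 - 3*j + 1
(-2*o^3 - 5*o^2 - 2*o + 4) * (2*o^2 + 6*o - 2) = -4*o^5 - 22*o^4 - 30*o^3 + 6*o^2 + 28*o - 8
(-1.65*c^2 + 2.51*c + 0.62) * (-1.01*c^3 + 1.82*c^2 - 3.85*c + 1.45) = 1.6665*c^5 - 5.5381*c^4 + 10.2945*c^3 - 10.9276*c^2 + 1.2525*c + 0.899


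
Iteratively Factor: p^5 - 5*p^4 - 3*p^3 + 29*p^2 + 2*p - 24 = (p - 1)*(p^4 - 4*p^3 - 7*p^2 + 22*p + 24) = (p - 3)*(p - 1)*(p^3 - p^2 - 10*p - 8) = (p - 3)*(p - 1)*(p + 1)*(p^2 - 2*p - 8) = (p - 4)*(p - 3)*(p - 1)*(p + 1)*(p + 2)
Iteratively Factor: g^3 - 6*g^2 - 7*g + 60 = (g - 5)*(g^2 - g - 12) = (g - 5)*(g + 3)*(g - 4)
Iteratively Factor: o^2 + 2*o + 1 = (o + 1)*(o + 1)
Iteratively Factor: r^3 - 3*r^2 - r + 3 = (r + 1)*(r^2 - 4*r + 3) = (r - 3)*(r + 1)*(r - 1)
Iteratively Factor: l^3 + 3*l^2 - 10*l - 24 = (l - 3)*(l^2 + 6*l + 8) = (l - 3)*(l + 2)*(l + 4)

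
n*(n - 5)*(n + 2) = n^3 - 3*n^2 - 10*n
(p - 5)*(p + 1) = p^2 - 4*p - 5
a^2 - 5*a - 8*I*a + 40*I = (a - 5)*(a - 8*I)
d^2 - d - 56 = (d - 8)*(d + 7)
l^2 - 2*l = l*(l - 2)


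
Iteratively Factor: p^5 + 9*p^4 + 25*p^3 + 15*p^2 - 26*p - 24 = (p - 1)*(p^4 + 10*p^3 + 35*p^2 + 50*p + 24) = (p - 1)*(p + 2)*(p^3 + 8*p^2 + 19*p + 12) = (p - 1)*(p + 2)*(p + 4)*(p^2 + 4*p + 3) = (p - 1)*(p + 2)*(p + 3)*(p + 4)*(p + 1)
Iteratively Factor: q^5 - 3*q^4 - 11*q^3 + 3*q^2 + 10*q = (q - 1)*(q^4 - 2*q^3 - 13*q^2 - 10*q) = q*(q - 1)*(q^3 - 2*q^2 - 13*q - 10) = q*(q - 5)*(q - 1)*(q^2 + 3*q + 2) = q*(q - 5)*(q - 1)*(q + 2)*(q + 1)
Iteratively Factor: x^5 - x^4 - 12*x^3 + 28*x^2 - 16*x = (x)*(x^4 - x^3 - 12*x^2 + 28*x - 16) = x*(x + 4)*(x^3 - 5*x^2 + 8*x - 4) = x*(x - 2)*(x + 4)*(x^2 - 3*x + 2) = x*(x - 2)*(x - 1)*(x + 4)*(x - 2)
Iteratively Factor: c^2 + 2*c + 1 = (c + 1)*(c + 1)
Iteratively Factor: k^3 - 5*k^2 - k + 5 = (k - 1)*(k^2 - 4*k - 5) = (k - 5)*(k - 1)*(k + 1)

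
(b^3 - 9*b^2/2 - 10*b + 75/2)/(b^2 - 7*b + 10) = (2*b^2 + b - 15)/(2*(b - 2))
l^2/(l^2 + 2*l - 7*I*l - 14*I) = l^2/(l^2 + l*(2 - 7*I) - 14*I)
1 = 1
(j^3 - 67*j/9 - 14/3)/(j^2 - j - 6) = (j^2 + 3*j + 14/9)/(j + 2)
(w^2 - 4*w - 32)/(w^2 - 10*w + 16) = (w + 4)/(w - 2)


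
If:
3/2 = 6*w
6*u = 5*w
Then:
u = 5/24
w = 1/4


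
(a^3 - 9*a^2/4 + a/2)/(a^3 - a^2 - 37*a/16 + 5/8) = 4*a/(4*a + 5)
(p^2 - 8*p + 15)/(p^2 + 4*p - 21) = (p - 5)/(p + 7)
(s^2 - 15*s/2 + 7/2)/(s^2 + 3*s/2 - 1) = (s - 7)/(s + 2)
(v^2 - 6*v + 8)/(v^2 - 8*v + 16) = (v - 2)/(v - 4)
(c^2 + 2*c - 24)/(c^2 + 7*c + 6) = (c - 4)/(c + 1)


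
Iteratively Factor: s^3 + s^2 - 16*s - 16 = (s + 4)*(s^2 - 3*s - 4) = (s - 4)*(s + 4)*(s + 1)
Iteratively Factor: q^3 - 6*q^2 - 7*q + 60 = (q - 5)*(q^2 - q - 12) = (q - 5)*(q + 3)*(q - 4)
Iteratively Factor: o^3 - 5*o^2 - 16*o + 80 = (o - 4)*(o^2 - o - 20) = (o - 4)*(o + 4)*(o - 5)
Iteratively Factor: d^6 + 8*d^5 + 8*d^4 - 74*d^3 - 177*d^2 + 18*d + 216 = (d + 3)*(d^5 + 5*d^4 - 7*d^3 - 53*d^2 - 18*d + 72) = (d - 3)*(d + 3)*(d^4 + 8*d^3 + 17*d^2 - 2*d - 24) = (d - 3)*(d + 3)^2*(d^3 + 5*d^2 + 2*d - 8) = (d - 3)*(d + 2)*(d + 3)^2*(d^2 + 3*d - 4) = (d - 3)*(d + 2)*(d + 3)^2*(d + 4)*(d - 1)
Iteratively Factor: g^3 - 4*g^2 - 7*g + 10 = (g + 2)*(g^2 - 6*g + 5) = (g - 1)*(g + 2)*(g - 5)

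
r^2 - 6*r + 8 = (r - 4)*(r - 2)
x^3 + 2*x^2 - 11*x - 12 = (x - 3)*(x + 1)*(x + 4)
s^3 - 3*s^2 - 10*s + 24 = (s - 4)*(s - 2)*(s + 3)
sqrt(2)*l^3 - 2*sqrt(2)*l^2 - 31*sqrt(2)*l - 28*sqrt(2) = (l - 7)*(l + 4)*(sqrt(2)*l + sqrt(2))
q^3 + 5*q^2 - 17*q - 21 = (q - 3)*(q + 1)*(q + 7)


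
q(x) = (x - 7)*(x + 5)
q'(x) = 2*x - 2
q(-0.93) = -32.28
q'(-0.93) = -3.86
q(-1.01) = -31.96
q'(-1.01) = -4.02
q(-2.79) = -21.64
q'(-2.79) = -7.58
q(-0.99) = -32.04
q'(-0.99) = -3.98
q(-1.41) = -30.19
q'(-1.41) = -4.82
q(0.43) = -35.68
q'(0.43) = -1.14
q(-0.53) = -33.66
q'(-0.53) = -3.06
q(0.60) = -35.84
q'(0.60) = -0.80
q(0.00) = -35.00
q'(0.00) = -2.00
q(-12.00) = 133.00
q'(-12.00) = -26.00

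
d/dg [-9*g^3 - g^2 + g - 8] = -27*g^2 - 2*g + 1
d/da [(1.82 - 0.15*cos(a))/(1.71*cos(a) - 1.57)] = 2.8767*sin(a)/(1.71*cos(a) - 1.57)^2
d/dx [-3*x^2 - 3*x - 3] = -6*x - 3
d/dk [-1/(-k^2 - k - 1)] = (-2*k - 1)/(k^2 + k + 1)^2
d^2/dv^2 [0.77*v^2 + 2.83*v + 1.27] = 1.54000000000000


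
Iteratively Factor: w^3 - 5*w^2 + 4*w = (w)*(w^2 - 5*w + 4) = w*(w - 1)*(w - 4)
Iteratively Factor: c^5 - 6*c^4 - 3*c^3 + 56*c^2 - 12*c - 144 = (c + 2)*(c^4 - 8*c^3 + 13*c^2 + 30*c - 72) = (c + 2)^2*(c^3 - 10*c^2 + 33*c - 36) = (c - 3)*(c + 2)^2*(c^2 - 7*c + 12) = (c - 3)^2*(c + 2)^2*(c - 4)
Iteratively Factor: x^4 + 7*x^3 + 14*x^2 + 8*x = (x + 1)*(x^3 + 6*x^2 + 8*x) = x*(x + 1)*(x^2 + 6*x + 8) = x*(x + 1)*(x + 2)*(x + 4)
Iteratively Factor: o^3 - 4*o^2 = (o)*(o^2 - 4*o) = o*(o - 4)*(o)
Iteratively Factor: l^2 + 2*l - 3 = (l - 1)*(l + 3)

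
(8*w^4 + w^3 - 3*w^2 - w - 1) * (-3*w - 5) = -24*w^5 - 43*w^4 + 4*w^3 + 18*w^2 + 8*w + 5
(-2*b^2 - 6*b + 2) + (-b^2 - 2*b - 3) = -3*b^2 - 8*b - 1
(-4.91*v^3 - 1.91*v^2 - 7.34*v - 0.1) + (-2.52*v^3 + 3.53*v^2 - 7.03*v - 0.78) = -7.43*v^3 + 1.62*v^2 - 14.37*v - 0.88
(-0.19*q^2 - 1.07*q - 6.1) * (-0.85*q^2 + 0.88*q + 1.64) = 0.1615*q^4 + 0.7423*q^3 + 3.9318*q^2 - 7.1228*q - 10.004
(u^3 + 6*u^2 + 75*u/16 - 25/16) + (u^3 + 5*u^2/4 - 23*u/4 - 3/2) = 2*u^3 + 29*u^2/4 - 17*u/16 - 49/16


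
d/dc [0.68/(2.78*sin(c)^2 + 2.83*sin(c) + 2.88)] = -(3.7808*sin(c) + 1.9244)*cos(c)/(2.78*sin(c)^2 + 2.83*sin(c) + 2.88)^2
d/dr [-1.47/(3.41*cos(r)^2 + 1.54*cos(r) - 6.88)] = -(10.0254*cos(r) + 2.2638)*sin(r)/(3.41*cos(r)^2 + 1.54*cos(r) - 6.88)^2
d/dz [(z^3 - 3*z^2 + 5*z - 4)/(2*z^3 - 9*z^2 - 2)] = (-3*z^4 - 20*z^3 + 63*z^2 - 60*z - 10)/(4*z^6 - 36*z^5 + 81*z^4 - 8*z^3 + 36*z^2 + 4)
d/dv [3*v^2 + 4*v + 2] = 6*v + 4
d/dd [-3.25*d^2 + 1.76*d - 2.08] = 1.76 - 6.5*d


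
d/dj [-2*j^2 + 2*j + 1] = 2 - 4*j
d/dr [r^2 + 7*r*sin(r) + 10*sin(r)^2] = 7*r*cos(r) + 2*r + 7*sin(r) + 10*sin(2*r)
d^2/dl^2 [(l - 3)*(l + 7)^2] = 6*l + 22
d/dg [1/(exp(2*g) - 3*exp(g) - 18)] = (3 - 2*exp(g))*exp(g)/(-exp(2*g) + 3*exp(g) + 18)^2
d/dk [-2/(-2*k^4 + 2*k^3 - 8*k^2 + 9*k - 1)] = 2*(-8*k^3 + 6*k^2 - 16*k + 9)/(2*k^4 - 2*k^3 + 8*k^2 - 9*k + 1)^2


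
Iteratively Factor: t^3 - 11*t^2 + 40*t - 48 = (t - 4)*(t^2 - 7*t + 12) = (t - 4)^2*(t - 3)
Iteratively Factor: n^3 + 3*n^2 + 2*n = (n)*(n^2 + 3*n + 2) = n*(n + 2)*(n + 1)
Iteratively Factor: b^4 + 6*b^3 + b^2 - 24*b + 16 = (b - 1)*(b^3 + 7*b^2 + 8*b - 16) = (b - 1)*(b + 4)*(b^2 + 3*b - 4) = (b - 1)^2*(b + 4)*(b + 4)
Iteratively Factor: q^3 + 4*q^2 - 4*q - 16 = (q - 2)*(q^2 + 6*q + 8) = (q - 2)*(q + 2)*(q + 4)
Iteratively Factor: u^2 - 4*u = (u)*(u - 4)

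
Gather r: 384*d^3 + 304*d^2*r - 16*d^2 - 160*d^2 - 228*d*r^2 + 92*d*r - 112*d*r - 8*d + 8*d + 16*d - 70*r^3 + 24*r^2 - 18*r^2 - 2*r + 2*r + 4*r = 384*d^3 - 176*d^2 + 16*d - 70*r^3 + r^2*(6 - 228*d) + r*(304*d^2 - 20*d + 4)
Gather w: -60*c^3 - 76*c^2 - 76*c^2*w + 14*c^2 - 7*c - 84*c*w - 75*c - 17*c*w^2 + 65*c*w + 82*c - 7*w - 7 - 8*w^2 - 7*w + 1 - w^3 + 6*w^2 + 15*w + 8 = -60*c^3 - 62*c^2 - w^3 + w^2*(-17*c - 2) + w*(-76*c^2 - 19*c + 1) + 2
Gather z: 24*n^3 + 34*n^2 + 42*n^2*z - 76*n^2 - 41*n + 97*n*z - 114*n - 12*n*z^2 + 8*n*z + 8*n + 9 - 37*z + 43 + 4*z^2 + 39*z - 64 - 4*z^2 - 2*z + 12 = 24*n^3 - 42*n^2 - 12*n*z^2 - 147*n + z*(42*n^2 + 105*n)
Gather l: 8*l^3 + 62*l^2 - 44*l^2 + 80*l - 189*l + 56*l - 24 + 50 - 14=8*l^3 + 18*l^2 - 53*l + 12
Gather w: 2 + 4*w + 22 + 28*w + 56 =32*w + 80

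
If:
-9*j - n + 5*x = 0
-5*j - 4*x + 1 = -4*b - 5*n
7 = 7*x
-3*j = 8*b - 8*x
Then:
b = 167/206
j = 52/103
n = 47/103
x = 1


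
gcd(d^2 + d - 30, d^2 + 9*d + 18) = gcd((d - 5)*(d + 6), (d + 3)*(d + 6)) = d + 6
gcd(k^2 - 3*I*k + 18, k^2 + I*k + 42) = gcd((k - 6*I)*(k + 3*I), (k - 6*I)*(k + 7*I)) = k - 6*I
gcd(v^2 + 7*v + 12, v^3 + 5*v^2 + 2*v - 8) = v + 4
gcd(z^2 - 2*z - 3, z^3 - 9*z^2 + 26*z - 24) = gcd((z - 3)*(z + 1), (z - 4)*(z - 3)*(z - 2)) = z - 3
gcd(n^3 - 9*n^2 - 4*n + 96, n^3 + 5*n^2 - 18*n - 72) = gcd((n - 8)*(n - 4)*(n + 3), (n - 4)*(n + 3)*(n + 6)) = n^2 - n - 12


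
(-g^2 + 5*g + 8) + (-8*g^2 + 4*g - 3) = -9*g^2 + 9*g + 5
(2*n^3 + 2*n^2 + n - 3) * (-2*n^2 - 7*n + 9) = -4*n^5 - 18*n^4 + 2*n^3 + 17*n^2 + 30*n - 27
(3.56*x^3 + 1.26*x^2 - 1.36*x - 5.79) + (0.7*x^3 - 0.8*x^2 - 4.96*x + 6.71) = 4.26*x^3 + 0.46*x^2 - 6.32*x + 0.92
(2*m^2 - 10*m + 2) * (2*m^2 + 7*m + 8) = 4*m^4 - 6*m^3 - 50*m^2 - 66*m + 16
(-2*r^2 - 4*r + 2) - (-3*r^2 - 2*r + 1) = r^2 - 2*r + 1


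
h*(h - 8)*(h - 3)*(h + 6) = h^4 - 5*h^3 - 42*h^2 + 144*h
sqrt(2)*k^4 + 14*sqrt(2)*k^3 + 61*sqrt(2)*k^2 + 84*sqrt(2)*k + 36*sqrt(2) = (k + 1)*(k + 6)^2*(sqrt(2)*k + sqrt(2))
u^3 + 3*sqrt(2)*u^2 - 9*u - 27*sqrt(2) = (u - 3)*(u + 3)*(u + 3*sqrt(2))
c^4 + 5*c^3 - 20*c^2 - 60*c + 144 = (c - 3)*(c - 2)*(c + 4)*(c + 6)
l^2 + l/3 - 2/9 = (l - 1/3)*(l + 2/3)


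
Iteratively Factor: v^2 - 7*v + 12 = (v - 4)*(v - 3)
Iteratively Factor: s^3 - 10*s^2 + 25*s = (s - 5)*(s^2 - 5*s) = (s - 5)^2*(s)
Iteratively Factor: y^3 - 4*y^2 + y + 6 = (y - 3)*(y^2 - y - 2) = (y - 3)*(y + 1)*(y - 2)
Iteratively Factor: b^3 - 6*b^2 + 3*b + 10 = (b - 5)*(b^2 - b - 2) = (b - 5)*(b - 2)*(b + 1)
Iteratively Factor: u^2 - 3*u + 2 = (u - 1)*(u - 2)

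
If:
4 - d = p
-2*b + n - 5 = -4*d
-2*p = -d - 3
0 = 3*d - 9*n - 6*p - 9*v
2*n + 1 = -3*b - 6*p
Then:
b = -5/3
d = 5/3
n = -5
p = 7/3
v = 4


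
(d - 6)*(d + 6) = d^2 - 36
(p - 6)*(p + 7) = p^2 + p - 42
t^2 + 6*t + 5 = (t + 1)*(t + 5)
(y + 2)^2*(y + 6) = y^3 + 10*y^2 + 28*y + 24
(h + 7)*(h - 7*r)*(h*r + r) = h^3*r - 7*h^2*r^2 + 8*h^2*r - 56*h*r^2 + 7*h*r - 49*r^2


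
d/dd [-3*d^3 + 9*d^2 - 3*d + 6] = -9*d^2 + 18*d - 3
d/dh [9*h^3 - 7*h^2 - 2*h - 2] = 27*h^2 - 14*h - 2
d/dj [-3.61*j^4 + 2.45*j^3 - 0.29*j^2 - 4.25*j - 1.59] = -14.44*j^3 + 7.35*j^2 - 0.58*j - 4.25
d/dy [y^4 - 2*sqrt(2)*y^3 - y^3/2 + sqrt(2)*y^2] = y*(8*y^2 - 12*sqrt(2)*y - 3*y + 4*sqrt(2))/2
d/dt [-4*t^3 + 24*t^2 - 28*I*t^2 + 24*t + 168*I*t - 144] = -12*t^2 + t*(48 - 56*I) + 24 + 168*I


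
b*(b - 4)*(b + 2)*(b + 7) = b^4 + 5*b^3 - 22*b^2 - 56*b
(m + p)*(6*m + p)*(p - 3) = 6*m^2*p - 18*m^2 + 7*m*p^2 - 21*m*p + p^3 - 3*p^2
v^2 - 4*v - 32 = (v - 8)*(v + 4)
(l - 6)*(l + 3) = l^2 - 3*l - 18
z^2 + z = z*(z + 1)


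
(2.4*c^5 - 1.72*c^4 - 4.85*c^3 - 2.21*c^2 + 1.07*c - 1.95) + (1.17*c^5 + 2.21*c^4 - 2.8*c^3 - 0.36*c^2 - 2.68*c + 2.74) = 3.57*c^5 + 0.49*c^4 - 7.65*c^3 - 2.57*c^2 - 1.61*c + 0.79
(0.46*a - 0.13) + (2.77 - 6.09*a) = 2.64 - 5.63*a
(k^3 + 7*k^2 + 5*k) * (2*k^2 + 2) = 2*k^5 + 14*k^4 + 12*k^3 + 14*k^2 + 10*k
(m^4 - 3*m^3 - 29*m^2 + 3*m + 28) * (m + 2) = m^5 - m^4 - 35*m^3 - 55*m^2 + 34*m + 56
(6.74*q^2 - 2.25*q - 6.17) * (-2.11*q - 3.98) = -14.2214*q^3 - 22.0777*q^2 + 21.9737*q + 24.5566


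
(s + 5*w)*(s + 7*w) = s^2 + 12*s*w + 35*w^2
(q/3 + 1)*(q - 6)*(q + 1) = q^3/3 - 2*q^2/3 - 7*q - 6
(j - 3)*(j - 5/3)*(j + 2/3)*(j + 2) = j^4 - 2*j^3 - 55*j^2/9 + 64*j/9 + 20/3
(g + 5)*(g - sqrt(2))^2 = g^3 - 2*sqrt(2)*g^2 + 5*g^2 - 10*sqrt(2)*g + 2*g + 10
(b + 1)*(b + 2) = b^2 + 3*b + 2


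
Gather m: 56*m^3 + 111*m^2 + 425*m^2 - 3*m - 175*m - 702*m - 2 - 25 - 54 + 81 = 56*m^3 + 536*m^2 - 880*m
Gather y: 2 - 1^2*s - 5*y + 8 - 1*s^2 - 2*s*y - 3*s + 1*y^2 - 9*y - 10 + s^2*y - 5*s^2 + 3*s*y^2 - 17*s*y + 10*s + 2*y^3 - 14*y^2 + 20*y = -6*s^2 + 6*s + 2*y^3 + y^2*(3*s - 13) + y*(s^2 - 19*s + 6)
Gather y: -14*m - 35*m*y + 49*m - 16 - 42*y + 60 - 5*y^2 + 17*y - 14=35*m - 5*y^2 + y*(-35*m - 25) + 30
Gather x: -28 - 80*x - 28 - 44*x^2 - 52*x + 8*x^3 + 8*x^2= 8*x^3 - 36*x^2 - 132*x - 56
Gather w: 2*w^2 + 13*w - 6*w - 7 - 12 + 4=2*w^2 + 7*w - 15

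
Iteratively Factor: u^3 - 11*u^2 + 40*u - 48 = (u - 4)*(u^2 - 7*u + 12) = (u - 4)^2*(u - 3)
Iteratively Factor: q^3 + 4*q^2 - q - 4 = (q + 4)*(q^2 - 1) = (q + 1)*(q + 4)*(q - 1)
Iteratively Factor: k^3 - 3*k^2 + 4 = (k - 2)*(k^2 - k - 2) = (k - 2)*(k + 1)*(k - 2)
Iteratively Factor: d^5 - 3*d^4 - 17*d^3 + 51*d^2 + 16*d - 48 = (d - 3)*(d^4 - 17*d^2 + 16) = (d - 4)*(d - 3)*(d^3 + 4*d^2 - d - 4) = (d - 4)*(d - 3)*(d + 1)*(d^2 + 3*d - 4) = (d - 4)*(d - 3)*(d - 1)*(d + 1)*(d + 4)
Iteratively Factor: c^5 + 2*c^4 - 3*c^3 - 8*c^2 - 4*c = (c)*(c^4 + 2*c^3 - 3*c^2 - 8*c - 4) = c*(c + 1)*(c^3 + c^2 - 4*c - 4) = c*(c + 1)*(c + 2)*(c^2 - c - 2) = c*(c - 2)*(c + 1)*(c + 2)*(c + 1)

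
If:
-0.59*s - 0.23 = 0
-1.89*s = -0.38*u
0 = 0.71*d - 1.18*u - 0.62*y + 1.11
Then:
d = 0.873239436619718*y - 4.78576723498888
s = -0.39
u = -1.94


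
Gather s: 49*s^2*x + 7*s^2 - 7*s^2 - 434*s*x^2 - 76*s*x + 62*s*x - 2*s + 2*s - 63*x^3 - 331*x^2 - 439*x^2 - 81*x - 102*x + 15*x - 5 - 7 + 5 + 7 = 49*s^2*x + s*(-434*x^2 - 14*x) - 63*x^3 - 770*x^2 - 168*x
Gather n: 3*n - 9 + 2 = 3*n - 7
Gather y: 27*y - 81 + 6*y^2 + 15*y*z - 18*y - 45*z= 6*y^2 + y*(15*z + 9) - 45*z - 81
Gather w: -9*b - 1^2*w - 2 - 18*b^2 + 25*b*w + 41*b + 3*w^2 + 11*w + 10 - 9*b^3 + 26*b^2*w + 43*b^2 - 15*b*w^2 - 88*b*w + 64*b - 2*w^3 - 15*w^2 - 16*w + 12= -9*b^3 + 25*b^2 + 96*b - 2*w^3 + w^2*(-15*b - 12) + w*(26*b^2 - 63*b - 6) + 20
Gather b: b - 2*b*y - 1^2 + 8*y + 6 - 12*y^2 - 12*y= b*(1 - 2*y) - 12*y^2 - 4*y + 5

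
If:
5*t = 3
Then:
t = 3/5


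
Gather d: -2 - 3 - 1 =-6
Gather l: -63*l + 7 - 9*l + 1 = 8 - 72*l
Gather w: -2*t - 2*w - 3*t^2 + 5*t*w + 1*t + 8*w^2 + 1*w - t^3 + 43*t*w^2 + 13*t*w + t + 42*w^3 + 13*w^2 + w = -t^3 - 3*t^2 + 18*t*w + 42*w^3 + w^2*(43*t + 21)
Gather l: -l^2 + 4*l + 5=-l^2 + 4*l + 5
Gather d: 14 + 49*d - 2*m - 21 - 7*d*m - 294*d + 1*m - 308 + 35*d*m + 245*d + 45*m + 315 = 28*d*m + 44*m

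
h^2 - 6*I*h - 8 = (h - 4*I)*(h - 2*I)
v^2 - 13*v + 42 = (v - 7)*(v - 6)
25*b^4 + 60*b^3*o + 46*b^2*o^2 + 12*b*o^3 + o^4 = (b + o)^2*(5*b + o)^2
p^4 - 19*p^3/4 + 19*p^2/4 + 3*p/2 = p*(p - 3)*(p - 2)*(p + 1/4)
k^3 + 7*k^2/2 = k^2*(k + 7/2)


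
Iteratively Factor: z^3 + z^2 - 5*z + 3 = (z - 1)*(z^2 + 2*z - 3) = (z - 1)^2*(z + 3)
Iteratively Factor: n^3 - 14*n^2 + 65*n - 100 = (n - 5)*(n^2 - 9*n + 20) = (n - 5)^2*(n - 4)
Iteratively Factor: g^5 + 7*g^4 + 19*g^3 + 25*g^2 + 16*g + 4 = (g + 1)*(g^4 + 6*g^3 + 13*g^2 + 12*g + 4) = (g + 1)*(g + 2)*(g^3 + 4*g^2 + 5*g + 2) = (g + 1)^2*(g + 2)*(g^2 + 3*g + 2) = (g + 1)^3*(g + 2)*(g + 2)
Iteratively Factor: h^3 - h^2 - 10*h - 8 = (h - 4)*(h^2 + 3*h + 2) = (h - 4)*(h + 1)*(h + 2)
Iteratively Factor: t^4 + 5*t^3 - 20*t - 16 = (t - 2)*(t^3 + 7*t^2 + 14*t + 8) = (t - 2)*(t + 1)*(t^2 + 6*t + 8) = (t - 2)*(t + 1)*(t + 2)*(t + 4)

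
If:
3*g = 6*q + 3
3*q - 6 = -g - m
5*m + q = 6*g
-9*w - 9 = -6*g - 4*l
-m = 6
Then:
No Solution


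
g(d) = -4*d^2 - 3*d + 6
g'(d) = -8*d - 3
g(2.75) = -32.50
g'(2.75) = -25.00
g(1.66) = -10.00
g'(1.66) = -16.28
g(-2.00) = -4.00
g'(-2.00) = 13.00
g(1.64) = -9.68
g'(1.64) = -16.12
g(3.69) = -59.53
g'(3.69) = -32.52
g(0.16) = 5.42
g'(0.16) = -4.28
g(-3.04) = -21.85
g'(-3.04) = 21.32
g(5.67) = -139.61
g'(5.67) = -48.36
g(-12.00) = -534.00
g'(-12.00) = 93.00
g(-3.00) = -21.00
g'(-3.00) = 21.00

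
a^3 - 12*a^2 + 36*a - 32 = (a - 8)*(a - 2)^2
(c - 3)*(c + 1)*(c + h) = c^3 + c^2*h - 2*c^2 - 2*c*h - 3*c - 3*h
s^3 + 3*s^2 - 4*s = s*(s - 1)*(s + 4)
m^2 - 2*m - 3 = (m - 3)*(m + 1)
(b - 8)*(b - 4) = b^2 - 12*b + 32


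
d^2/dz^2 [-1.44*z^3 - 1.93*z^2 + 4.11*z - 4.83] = -8.64*z - 3.86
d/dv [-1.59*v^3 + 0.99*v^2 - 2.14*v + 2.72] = -4.77*v^2 + 1.98*v - 2.14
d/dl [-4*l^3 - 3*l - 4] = -12*l^2 - 3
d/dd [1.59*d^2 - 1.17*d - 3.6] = 3.18*d - 1.17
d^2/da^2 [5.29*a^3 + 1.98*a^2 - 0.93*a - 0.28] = 31.74*a + 3.96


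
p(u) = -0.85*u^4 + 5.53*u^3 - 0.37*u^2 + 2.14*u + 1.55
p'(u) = -3.4*u^3 + 16.59*u^2 - 0.74*u + 2.14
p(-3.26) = -296.95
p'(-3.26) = 298.66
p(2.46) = 55.77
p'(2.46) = 50.10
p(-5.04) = -1275.06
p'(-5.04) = 862.56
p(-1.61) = -31.64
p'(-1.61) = 60.52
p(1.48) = 17.76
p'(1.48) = 26.36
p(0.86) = 6.17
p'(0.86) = 11.61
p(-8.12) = -6696.16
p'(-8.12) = 2922.32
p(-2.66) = -153.40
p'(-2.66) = 185.48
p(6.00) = 93.95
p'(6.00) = -139.46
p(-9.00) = -9655.90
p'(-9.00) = 3831.19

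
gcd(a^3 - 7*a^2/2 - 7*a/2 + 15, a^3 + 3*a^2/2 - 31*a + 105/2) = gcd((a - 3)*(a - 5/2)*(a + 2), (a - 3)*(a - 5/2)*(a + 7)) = a^2 - 11*a/2 + 15/2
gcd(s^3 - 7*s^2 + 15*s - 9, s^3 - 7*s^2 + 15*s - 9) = s^3 - 7*s^2 + 15*s - 9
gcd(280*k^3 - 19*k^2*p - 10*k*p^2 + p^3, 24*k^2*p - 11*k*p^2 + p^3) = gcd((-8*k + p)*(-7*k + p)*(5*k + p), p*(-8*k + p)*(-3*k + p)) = -8*k + p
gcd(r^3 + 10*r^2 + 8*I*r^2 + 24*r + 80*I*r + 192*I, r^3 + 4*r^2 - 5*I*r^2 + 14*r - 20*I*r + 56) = r + 4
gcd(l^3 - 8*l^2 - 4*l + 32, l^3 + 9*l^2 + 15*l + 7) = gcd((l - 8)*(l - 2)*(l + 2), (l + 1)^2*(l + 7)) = 1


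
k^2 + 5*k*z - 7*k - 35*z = (k - 7)*(k + 5*z)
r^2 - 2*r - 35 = (r - 7)*(r + 5)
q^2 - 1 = (q - 1)*(q + 1)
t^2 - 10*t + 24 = (t - 6)*(t - 4)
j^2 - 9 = (j - 3)*(j + 3)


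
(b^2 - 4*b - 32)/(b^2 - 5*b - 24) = (b + 4)/(b + 3)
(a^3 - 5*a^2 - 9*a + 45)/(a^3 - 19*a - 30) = (a - 3)/(a + 2)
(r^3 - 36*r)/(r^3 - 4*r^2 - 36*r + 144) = r/(r - 4)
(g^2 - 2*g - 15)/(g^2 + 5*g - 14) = (g^2 - 2*g - 15)/(g^2 + 5*g - 14)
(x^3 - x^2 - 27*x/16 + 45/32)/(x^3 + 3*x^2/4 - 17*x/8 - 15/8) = (x - 3/4)/(x + 1)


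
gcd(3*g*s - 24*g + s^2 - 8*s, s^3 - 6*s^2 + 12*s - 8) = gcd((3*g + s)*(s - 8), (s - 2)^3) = 1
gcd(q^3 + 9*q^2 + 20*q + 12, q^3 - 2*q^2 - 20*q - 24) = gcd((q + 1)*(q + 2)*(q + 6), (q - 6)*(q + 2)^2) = q + 2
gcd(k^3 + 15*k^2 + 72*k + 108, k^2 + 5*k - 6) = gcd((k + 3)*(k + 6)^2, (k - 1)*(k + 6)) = k + 6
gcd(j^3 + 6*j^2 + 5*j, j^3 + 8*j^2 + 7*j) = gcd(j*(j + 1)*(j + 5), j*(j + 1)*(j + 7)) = j^2 + j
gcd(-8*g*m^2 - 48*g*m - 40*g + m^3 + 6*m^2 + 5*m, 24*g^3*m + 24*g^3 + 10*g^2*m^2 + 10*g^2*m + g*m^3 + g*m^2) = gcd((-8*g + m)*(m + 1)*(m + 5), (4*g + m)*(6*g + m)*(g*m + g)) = m + 1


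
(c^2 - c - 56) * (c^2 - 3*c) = c^4 - 4*c^3 - 53*c^2 + 168*c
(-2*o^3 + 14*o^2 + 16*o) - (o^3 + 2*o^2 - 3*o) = -3*o^3 + 12*o^2 + 19*o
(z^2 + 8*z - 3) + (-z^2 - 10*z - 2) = -2*z - 5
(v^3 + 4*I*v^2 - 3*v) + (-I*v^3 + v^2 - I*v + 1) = v^3 - I*v^3 + v^2 + 4*I*v^2 - 3*v - I*v + 1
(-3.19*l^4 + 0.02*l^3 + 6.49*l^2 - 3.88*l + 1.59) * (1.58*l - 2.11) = -5.0402*l^5 + 6.7625*l^4 + 10.212*l^3 - 19.8243*l^2 + 10.699*l - 3.3549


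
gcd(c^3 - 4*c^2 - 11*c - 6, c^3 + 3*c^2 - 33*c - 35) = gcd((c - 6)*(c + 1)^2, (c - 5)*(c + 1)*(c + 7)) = c + 1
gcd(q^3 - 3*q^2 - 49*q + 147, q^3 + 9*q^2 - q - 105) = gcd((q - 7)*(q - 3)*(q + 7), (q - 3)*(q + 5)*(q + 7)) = q^2 + 4*q - 21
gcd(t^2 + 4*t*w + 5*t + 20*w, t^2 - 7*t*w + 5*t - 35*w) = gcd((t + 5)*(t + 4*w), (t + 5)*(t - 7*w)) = t + 5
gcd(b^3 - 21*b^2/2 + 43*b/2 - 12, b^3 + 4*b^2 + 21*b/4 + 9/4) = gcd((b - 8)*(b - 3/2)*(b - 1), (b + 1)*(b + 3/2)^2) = 1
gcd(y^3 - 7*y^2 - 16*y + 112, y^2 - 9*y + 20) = y - 4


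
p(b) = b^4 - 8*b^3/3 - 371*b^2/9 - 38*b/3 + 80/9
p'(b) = 4*b^3 - 8*b^2 - 742*b/9 - 38/3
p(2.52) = -287.16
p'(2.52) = -207.22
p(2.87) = -362.20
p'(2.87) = -220.62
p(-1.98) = -91.57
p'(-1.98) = 88.16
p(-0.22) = 9.71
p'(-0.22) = 5.04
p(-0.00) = 8.89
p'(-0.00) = -12.67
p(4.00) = -616.00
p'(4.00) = -214.44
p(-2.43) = -130.61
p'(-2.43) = 83.04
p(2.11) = -206.59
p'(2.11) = -184.67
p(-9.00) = 5288.89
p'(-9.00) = -2834.67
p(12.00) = 10048.89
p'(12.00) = 4758.00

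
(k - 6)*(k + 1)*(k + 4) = k^3 - k^2 - 26*k - 24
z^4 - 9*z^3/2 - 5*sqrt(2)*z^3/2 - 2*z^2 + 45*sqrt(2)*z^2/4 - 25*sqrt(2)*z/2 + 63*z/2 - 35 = (z - 5/2)*(z - 2)*(z - 7*sqrt(2)/2)*(z + sqrt(2))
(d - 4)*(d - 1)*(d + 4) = d^3 - d^2 - 16*d + 16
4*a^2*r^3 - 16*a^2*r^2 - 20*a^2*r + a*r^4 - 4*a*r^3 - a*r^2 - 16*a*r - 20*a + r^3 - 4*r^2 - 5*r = (4*a + r)*(r - 5)*(r + 1)*(a*r + 1)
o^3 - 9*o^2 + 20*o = o*(o - 5)*(o - 4)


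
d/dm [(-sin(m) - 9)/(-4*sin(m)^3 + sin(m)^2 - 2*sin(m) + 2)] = (-8*sin(m)^3 - 107*sin(m)^2 + 18*sin(m) - 20)*cos(m)/(4*sin(m)^3 - sin(m)^2 + 2*sin(m) - 2)^2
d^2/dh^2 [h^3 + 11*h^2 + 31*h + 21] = 6*h + 22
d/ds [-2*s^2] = -4*s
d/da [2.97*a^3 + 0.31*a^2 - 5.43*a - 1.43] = 8.91*a^2 + 0.62*a - 5.43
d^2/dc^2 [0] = 0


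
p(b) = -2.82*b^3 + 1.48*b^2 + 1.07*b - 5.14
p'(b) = -8.46*b^2 + 2.96*b + 1.07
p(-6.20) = 717.20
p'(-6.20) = -342.48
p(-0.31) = -5.25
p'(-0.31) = -0.66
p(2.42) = -33.85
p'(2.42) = -41.31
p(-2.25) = 32.07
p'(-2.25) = -48.42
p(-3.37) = 115.99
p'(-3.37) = -104.98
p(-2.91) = 73.77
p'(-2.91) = -79.18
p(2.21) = -25.99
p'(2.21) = -33.71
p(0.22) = -4.86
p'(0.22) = 1.31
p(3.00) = -64.75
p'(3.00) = -66.19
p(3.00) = -64.75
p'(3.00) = -66.19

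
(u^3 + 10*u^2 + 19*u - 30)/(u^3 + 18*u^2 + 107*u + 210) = (u - 1)/(u + 7)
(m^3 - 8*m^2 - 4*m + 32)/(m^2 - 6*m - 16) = m - 2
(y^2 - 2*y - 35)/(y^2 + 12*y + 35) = (y - 7)/(y + 7)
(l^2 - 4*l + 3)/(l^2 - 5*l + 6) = (l - 1)/(l - 2)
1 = 1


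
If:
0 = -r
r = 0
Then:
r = 0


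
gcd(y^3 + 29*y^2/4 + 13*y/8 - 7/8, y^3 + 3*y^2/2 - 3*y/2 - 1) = y + 1/2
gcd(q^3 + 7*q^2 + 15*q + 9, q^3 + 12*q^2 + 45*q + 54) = q^2 + 6*q + 9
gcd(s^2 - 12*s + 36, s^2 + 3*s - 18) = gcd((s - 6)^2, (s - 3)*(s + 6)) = 1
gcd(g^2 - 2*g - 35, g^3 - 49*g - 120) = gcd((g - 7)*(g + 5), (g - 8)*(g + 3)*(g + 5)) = g + 5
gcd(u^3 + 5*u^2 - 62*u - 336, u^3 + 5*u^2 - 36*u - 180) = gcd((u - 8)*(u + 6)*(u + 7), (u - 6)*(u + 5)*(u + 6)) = u + 6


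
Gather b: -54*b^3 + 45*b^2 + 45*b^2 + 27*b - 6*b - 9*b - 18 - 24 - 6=-54*b^3 + 90*b^2 + 12*b - 48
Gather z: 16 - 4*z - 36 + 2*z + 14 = -2*z - 6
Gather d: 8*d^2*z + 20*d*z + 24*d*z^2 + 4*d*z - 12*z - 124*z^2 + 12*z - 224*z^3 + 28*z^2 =8*d^2*z + d*(24*z^2 + 24*z) - 224*z^3 - 96*z^2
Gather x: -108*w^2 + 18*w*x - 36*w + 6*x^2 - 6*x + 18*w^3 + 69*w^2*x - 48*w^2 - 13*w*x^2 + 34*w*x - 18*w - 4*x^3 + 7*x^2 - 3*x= 18*w^3 - 156*w^2 - 54*w - 4*x^3 + x^2*(13 - 13*w) + x*(69*w^2 + 52*w - 9)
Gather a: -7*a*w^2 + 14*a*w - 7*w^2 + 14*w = a*(-7*w^2 + 14*w) - 7*w^2 + 14*w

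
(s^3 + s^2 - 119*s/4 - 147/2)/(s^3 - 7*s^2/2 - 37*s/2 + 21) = (s + 7/2)/(s - 1)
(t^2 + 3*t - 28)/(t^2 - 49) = (t - 4)/(t - 7)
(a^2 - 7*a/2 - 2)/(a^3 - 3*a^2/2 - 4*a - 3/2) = (a - 4)/(a^2 - 2*a - 3)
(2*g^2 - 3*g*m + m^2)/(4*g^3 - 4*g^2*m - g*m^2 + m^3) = 1/(2*g + m)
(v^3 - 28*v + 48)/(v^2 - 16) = (v^2 + 4*v - 12)/(v + 4)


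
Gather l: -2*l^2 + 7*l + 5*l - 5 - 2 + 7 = -2*l^2 + 12*l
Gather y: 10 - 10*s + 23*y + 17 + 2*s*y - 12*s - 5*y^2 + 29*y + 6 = -22*s - 5*y^2 + y*(2*s + 52) + 33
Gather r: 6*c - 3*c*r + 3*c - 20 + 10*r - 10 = 9*c + r*(10 - 3*c) - 30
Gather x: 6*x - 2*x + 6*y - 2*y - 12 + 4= 4*x + 4*y - 8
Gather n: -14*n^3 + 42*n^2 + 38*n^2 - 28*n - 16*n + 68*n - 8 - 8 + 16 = -14*n^3 + 80*n^2 + 24*n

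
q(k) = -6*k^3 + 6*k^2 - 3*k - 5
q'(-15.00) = -4233.00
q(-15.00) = 21640.00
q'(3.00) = -129.00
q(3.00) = -122.00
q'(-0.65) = -18.40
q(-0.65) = 1.13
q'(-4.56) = -432.00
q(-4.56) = 702.35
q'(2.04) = -53.43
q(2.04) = -37.09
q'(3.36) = -165.89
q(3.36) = -174.94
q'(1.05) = -10.24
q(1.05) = -8.48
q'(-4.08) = -351.60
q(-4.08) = 514.62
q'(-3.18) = -223.18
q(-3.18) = 258.16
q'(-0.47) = -12.62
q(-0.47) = -1.64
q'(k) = -18*k^2 + 12*k - 3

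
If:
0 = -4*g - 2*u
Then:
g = -u/2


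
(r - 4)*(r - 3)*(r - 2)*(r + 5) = r^4 - 4*r^3 - 19*r^2 + 106*r - 120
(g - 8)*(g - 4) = g^2 - 12*g + 32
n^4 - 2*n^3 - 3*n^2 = n^2*(n - 3)*(n + 1)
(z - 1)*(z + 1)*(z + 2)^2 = z^4 + 4*z^3 + 3*z^2 - 4*z - 4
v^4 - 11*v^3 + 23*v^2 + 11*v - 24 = (v - 8)*(v - 3)*(v - 1)*(v + 1)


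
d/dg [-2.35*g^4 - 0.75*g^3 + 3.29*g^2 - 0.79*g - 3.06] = -9.4*g^3 - 2.25*g^2 + 6.58*g - 0.79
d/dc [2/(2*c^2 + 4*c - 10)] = 2*(-c - 1)/(c^2 + 2*c - 5)^2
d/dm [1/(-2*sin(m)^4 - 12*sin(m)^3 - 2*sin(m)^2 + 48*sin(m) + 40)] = (2*sin(m)^3 + 9*sin(m)^2 + sin(m) - 12)*cos(m)/(sin(m)^4 + 6*sin(m)^3 + sin(m)^2 - 24*sin(m) - 20)^2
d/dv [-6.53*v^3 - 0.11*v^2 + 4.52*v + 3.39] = -19.59*v^2 - 0.22*v + 4.52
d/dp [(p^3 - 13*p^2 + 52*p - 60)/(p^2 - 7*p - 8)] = (p^4 - 14*p^3 + 15*p^2 + 328*p - 836)/(p^4 - 14*p^3 + 33*p^2 + 112*p + 64)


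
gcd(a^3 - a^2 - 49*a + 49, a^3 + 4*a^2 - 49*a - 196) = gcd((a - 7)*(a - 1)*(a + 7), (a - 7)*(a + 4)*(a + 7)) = a^2 - 49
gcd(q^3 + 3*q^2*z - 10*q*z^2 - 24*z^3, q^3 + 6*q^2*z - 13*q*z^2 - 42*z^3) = -q^2 + q*z + 6*z^2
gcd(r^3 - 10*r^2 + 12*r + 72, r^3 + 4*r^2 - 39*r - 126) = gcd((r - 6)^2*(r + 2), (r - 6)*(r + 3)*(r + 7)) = r - 6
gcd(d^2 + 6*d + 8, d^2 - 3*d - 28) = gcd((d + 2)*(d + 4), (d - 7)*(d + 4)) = d + 4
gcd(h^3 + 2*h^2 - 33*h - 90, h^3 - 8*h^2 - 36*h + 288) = h - 6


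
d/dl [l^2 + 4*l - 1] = 2*l + 4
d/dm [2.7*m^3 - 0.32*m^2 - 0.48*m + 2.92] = 8.1*m^2 - 0.64*m - 0.48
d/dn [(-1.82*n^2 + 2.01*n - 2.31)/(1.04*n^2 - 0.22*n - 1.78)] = (-1.69*n^2 + 11.284*n - 4.086)/(1.0816*n^4 - 0.4576*n^3 - 3.654*n^2 + 0.7832*n + 3.1684)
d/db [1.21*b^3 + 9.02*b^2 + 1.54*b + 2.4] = 3.63*b^2 + 18.04*b + 1.54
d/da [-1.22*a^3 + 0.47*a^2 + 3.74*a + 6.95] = -3.66*a^2 + 0.94*a + 3.74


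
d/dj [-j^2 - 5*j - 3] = -2*j - 5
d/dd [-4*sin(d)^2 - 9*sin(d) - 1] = -(8*sin(d) + 9)*cos(d)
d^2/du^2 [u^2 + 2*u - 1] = 2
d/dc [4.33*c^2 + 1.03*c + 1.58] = 8.66*c + 1.03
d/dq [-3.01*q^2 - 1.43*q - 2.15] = -6.02*q - 1.43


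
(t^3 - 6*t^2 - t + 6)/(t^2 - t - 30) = (t^2 - 1)/(t + 5)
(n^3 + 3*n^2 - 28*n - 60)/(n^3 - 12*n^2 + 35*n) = (n^2 + 8*n + 12)/(n*(n - 7))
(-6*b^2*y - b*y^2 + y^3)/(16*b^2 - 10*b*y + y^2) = y*(-6*b^2 - b*y + y^2)/(16*b^2 - 10*b*y + y^2)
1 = 1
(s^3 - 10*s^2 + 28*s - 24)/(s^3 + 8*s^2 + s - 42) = (s^2 - 8*s + 12)/(s^2 + 10*s + 21)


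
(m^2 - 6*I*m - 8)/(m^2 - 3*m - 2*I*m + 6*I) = (m - 4*I)/(m - 3)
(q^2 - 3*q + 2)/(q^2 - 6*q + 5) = (q - 2)/(q - 5)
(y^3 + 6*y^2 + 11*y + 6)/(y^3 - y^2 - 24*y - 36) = (y + 1)/(y - 6)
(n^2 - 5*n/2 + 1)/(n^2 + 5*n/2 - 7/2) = (2*n^2 - 5*n + 2)/(2*n^2 + 5*n - 7)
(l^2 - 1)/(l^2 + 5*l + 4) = (l - 1)/(l + 4)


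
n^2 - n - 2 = (n - 2)*(n + 1)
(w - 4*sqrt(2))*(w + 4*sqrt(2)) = w^2 - 32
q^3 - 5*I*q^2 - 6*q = q*(q - 3*I)*(q - 2*I)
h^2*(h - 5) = h^3 - 5*h^2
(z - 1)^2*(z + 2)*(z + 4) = z^4 + 4*z^3 - 3*z^2 - 10*z + 8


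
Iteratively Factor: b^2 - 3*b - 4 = (b + 1)*(b - 4)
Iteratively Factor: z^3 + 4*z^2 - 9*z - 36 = (z + 3)*(z^2 + z - 12) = (z + 3)*(z + 4)*(z - 3)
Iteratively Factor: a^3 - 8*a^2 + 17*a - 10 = (a - 1)*(a^2 - 7*a + 10) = (a - 2)*(a - 1)*(a - 5)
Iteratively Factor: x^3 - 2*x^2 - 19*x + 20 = (x - 1)*(x^2 - x - 20) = (x - 1)*(x + 4)*(x - 5)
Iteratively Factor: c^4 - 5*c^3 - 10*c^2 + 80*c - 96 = (c - 4)*(c^3 - c^2 - 14*c + 24) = (c - 4)*(c - 3)*(c^2 + 2*c - 8) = (c - 4)*(c - 3)*(c + 4)*(c - 2)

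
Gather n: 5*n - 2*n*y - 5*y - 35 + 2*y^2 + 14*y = n*(5 - 2*y) + 2*y^2 + 9*y - 35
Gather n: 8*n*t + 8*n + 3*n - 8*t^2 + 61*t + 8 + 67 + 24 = n*(8*t + 11) - 8*t^2 + 61*t + 99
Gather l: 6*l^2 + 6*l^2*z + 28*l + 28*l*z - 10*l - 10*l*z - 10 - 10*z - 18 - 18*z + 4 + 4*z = l^2*(6*z + 6) + l*(18*z + 18) - 24*z - 24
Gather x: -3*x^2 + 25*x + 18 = -3*x^2 + 25*x + 18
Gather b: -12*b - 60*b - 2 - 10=-72*b - 12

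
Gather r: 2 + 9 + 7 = 18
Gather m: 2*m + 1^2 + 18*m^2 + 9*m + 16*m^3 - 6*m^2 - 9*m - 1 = 16*m^3 + 12*m^2 + 2*m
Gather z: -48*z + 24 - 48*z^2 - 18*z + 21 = -48*z^2 - 66*z + 45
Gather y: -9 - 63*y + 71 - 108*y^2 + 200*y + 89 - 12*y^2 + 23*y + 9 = -120*y^2 + 160*y + 160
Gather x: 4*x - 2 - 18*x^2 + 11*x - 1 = -18*x^2 + 15*x - 3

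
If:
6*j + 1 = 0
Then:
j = -1/6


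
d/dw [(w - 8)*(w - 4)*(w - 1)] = 3*w^2 - 26*w + 44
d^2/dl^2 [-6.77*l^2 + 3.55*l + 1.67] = -13.5400000000000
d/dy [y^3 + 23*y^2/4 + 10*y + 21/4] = 3*y^2 + 23*y/2 + 10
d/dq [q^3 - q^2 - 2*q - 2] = 3*q^2 - 2*q - 2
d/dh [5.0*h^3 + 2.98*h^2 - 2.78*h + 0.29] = 15.0*h^2 + 5.96*h - 2.78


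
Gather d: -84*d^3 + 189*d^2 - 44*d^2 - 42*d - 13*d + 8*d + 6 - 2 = -84*d^3 + 145*d^2 - 47*d + 4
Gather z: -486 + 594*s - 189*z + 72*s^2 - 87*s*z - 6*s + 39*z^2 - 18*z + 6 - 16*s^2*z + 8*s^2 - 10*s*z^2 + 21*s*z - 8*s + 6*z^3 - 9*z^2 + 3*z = 80*s^2 + 580*s + 6*z^3 + z^2*(30 - 10*s) + z*(-16*s^2 - 66*s - 204) - 480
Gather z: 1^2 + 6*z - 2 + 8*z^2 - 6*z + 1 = 8*z^2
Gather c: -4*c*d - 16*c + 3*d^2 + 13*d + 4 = c*(-4*d - 16) + 3*d^2 + 13*d + 4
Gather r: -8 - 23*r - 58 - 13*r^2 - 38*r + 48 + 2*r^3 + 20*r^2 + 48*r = 2*r^3 + 7*r^2 - 13*r - 18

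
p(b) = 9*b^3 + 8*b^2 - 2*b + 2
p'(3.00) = 289.00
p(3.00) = 311.00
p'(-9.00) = 2041.00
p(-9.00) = -5893.00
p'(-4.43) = 456.99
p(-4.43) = -614.59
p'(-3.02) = 195.93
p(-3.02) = -166.89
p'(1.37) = 70.60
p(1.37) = 37.42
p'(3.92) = 475.61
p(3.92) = 659.22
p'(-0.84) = 3.61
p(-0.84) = 3.99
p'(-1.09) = 12.64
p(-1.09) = 2.03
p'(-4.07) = 380.13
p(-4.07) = -464.11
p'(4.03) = 500.98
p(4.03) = 712.92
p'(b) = 27*b^2 + 16*b - 2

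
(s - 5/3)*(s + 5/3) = s^2 - 25/9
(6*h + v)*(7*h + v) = 42*h^2 + 13*h*v + v^2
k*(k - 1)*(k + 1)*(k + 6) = k^4 + 6*k^3 - k^2 - 6*k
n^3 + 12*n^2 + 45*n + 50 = (n + 2)*(n + 5)^2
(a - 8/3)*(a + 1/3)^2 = a^3 - 2*a^2 - 5*a/3 - 8/27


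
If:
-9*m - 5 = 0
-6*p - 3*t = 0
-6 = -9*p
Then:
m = -5/9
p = 2/3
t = -4/3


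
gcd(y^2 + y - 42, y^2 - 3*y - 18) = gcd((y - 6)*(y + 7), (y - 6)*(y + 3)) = y - 6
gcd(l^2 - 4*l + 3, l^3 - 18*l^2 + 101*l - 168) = l - 3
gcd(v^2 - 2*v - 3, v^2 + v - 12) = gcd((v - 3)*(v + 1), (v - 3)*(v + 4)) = v - 3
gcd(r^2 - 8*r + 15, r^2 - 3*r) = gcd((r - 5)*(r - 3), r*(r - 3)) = r - 3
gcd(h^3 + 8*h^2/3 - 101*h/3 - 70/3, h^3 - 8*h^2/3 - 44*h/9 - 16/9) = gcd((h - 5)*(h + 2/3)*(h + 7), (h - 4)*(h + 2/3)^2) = h + 2/3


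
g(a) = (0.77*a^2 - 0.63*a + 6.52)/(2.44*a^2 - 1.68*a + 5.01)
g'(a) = (1.68 - 4.88*a)*(0.77*a^2 - 0.63*a + 6.52)/(2.44*a^2 - 1.68*a + 5.01)^2 + (1.54*a - 0.63)/(2.44*a^2 - 1.68*a + 5.01) = (0.243600000000001*a^2 - 24.1022*a + 7.7973)/(5.9536*a^4 - 8.1984*a^3 + 27.2712*a^2 - 16.8336*a + 25.1001)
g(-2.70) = 0.51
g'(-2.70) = 0.10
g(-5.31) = 0.38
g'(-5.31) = 0.02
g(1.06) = 1.13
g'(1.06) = -0.49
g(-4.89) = 0.39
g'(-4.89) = 0.03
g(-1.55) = 0.69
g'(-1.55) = 0.25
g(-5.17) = 0.38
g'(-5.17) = 0.02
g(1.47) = 0.93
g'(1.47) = -0.44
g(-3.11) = 0.47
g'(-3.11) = 0.07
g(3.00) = 0.53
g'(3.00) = -0.13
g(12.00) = 0.33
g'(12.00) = -0.00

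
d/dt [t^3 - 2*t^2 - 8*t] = 3*t^2 - 4*t - 8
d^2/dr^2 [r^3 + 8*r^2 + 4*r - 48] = 6*r + 16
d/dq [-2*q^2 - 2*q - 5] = -4*q - 2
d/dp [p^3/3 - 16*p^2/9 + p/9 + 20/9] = p^2 - 32*p/9 + 1/9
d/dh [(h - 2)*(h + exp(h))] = h + (h - 2)*(exp(h) + 1) + exp(h)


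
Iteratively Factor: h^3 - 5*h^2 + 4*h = (h - 4)*(h^2 - h) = (h - 4)*(h - 1)*(h)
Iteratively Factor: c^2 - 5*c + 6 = (c - 2)*(c - 3)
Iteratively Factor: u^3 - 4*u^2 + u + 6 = (u - 3)*(u^2 - u - 2) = (u - 3)*(u + 1)*(u - 2)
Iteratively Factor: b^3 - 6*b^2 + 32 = (b + 2)*(b^2 - 8*b + 16) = (b - 4)*(b + 2)*(b - 4)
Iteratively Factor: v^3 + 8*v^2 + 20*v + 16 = (v + 4)*(v^2 + 4*v + 4) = (v + 2)*(v + 4)*(v + 2)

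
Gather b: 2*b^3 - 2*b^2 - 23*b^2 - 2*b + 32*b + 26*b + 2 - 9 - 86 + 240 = 2*b^3 - 25*b^2 + 56*b + 147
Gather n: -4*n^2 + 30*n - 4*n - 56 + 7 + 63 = -4*n^2 + 26*n + 14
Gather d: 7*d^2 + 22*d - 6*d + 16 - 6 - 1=7*d^2 + 16*d + 9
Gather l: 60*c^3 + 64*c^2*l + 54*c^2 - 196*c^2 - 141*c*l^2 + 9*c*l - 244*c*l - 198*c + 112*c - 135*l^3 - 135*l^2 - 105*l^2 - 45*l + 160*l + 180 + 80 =60*c^3 - 142*c^2 - 86*c - 135*l^3 + l^2*(-141*c - 240) + l*(64*c^2 - 235*c + 115) + 260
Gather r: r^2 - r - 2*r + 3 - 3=r^2 - 3*r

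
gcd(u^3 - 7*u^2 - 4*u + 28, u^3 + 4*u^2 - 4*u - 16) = u^2 - 4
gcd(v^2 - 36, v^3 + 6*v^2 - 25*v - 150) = v + 6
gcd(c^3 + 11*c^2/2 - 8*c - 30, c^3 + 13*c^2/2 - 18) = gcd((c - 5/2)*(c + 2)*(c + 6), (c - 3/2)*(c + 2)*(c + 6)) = c^2 + 8*c + 12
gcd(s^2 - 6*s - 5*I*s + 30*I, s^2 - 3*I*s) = 1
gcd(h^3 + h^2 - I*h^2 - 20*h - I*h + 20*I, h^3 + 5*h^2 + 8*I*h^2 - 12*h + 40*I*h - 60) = h + 5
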